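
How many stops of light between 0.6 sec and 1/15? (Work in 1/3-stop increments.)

3 1/3 stops

0.6 → 0.5 → 0.4 → 0.3 → 1/4 → 1/5 → 1/6 → 1/8 → 1/10 → 1/13 → 1/15 — count the steps: 10 third-stops = 3 1/3 stops.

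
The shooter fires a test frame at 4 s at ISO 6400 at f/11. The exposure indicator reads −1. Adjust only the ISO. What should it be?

ISO 12800

Underexposed by 1 stop → need 1 stop brighter.
ISO: 6400 → 12800.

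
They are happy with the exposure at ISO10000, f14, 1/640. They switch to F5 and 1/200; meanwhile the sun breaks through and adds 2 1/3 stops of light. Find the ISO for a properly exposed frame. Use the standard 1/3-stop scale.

Scene light: 2 1/3 stops brighter.
Aperture: f/14 → f/13 → f/11 → f/10 → f/9 → f/8 → f/7.1 → f/6.3 → f/5.6 → f/5 — 3 stops wider (brighter).
Shutter speed: 1/640 → 1/500 → 1/400 → 1/320 → 1/250 → 1/200 — 1 2/3 stops longer (brighter).
Net so far: 7 stops brighter. ISO: 10000 → 8000 → 6400 → 5000 → 4000 → 3200 → 2500 → 2000 → 1600 → 1250 → 1000 → 800 → 640 → 500 → 400 → 320 → 250 → 200 → 160 → 125 → 100 → 80.

ISO 80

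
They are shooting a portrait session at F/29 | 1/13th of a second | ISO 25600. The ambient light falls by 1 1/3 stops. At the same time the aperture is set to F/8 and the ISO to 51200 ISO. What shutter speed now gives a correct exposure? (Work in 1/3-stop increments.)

Scene light: 1 1/3 stops darker.
Aperture: f/29 → f/25 → f/22 → f/20 → f/18 → f/16 → f/14 → f/13 → f/11 → f/10 → f/9 → f/8 — 3 2/3 stops larger aperture (brighter).
ISO: 25600 → 32000 → 40000 → 51200 — 1 stop raised (brighter).
Net so far: 3 1/3 stops brighter. Shutter speed: 1/13 → 1/15 → 1/20 → 1/25 → 1/30 → 1/40 → 1/50 → 1/60 → 1/80 → 1/100 → 1/125.

1/125s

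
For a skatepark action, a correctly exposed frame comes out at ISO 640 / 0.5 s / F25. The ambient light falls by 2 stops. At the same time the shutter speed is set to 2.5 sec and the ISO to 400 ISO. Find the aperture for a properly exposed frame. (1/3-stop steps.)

Scene light: 2 stops darker.
Shutter speed: 0.5 → 0.6 → 0.8 → 1 → 1.3 → 1.6 → 2 → 2.5 — 2 1/3 stops longer (brighter).
ISO: 640 → 500 → 400 — 2/3 stop dropped (darker).
Net so far: 1/3 stop darker. Aperture: f/25 → f/22.

f/22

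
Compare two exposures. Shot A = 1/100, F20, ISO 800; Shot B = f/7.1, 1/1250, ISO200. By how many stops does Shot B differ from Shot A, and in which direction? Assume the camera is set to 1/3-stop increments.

Aperture: f/20 → f/18 → f/16 → f/14 → f/13 → f/11 → f/10 → f/9 → f/8 → f/7.1 — 3 stops wider (brighter).
Shutter speed: 1/100 → 1/125 → 1/160 → 1/200 → 1/250 → 1/320 → 1/400 → 1/500 → 1/640 → 1/800 → 1/1000 → 1/1250 — 3 2/3 stops faster (darker).
ISO: 800 → 640 → 500 → 400 → 320 → 250 → 200 — 2 stops lower (darker).
Net: +3 −3 2/3 −2 = −2 2/3 stops.

2 2/3 stops darker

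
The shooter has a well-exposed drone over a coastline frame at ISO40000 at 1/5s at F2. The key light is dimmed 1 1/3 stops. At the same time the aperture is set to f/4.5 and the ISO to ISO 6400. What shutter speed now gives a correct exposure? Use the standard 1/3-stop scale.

15 s

Scene light: 1 1/3 stops darker.
Aperture: f/2 → f/2.2 → f/2.5 → f/2.8 → f/3.2 → f/3.5 → f/4 → f/4.5 — 2 1/3 stops stopped down (darker).
ISO: 40000 → 32000 → 25600 → 20000 → 16000 → 12800 → 10000 → 8000 → 6400 — 2 2/3 stops lower (darker).
Net so far: 6 1/3 stops darker. Shutter speed: 1/5 → 1/4 → 0.3 → 0.4 → 0.5 → 0.6 → 0.8 → 1 → 1.3 → 1.6 → 2 → 2.5 → 3.2 → 4 → 5 → 6 → 8 → 10 → 13 → 15.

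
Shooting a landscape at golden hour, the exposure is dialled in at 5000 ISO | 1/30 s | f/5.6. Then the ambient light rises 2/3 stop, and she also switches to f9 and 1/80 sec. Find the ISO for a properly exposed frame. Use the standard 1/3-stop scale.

ISO 20000

Scene light: 2/3 stop brighter.
Aperture: f/5.6 → f/6.3 → f/7.1 → f/8 → f/9 — 1 1/3 stops smaller aperture (darker).
Shutter speed: 1/30 → 1/40 → 1/50 → 1/60 → 1/80 — 1 1/3 stops shorter (darker).
Net so far: 2 stops darker. ISO: 5000 → 6400 → 8000 → 10000 → 12800 → 16000 → 20000.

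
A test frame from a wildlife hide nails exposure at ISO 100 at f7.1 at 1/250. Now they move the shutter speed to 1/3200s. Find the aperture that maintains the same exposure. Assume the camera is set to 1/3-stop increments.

Shutter speed: 1/250 → 1/320 → 1/400 → 1/500 → 1/640 → 1/800 → 1/1000 → 1/1250 → 1/1600 → 1/2000 → 1/2500 → 1/3200 — 3 2/3 stops faster (darker).
Need 3 2/3 stops brighter from the aperture: f/7.1 → f/6.3 → f/5.6 → f/5 → f/4.5 → f/4 → f/3.5 → f/3.2 → f/2.8 → f/2.5 → f/2.2 → f/2.

f/2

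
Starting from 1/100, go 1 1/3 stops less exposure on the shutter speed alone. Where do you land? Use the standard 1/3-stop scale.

1/250s

Shutter speed: 1/100 → 1/125 → 1/160 → 1/200 → 1/250 — 1 1/3 stops faster (darker).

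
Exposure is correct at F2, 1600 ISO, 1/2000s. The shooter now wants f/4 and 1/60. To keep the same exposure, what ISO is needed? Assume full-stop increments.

Aperture: f/2 → f/2.8 → f/4 — 2 stops stopped down (darker).
Shutter speed: 1/2000 → 1/1000 → 1/500 → 1/250 → 1/125 → 1/60 — 5 stops slower (brighter).
Net change so far: 3 stops brighter. Offset with the ISO: 1600 → 800 → 400 → 200.

ISO 200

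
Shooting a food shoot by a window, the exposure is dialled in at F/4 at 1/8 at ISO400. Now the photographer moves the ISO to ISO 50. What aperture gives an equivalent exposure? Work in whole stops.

ISO: 400 → 200 → 100 → 50 — 3 stops dropped (darker).
Need 3 stops brighter from the aperture: f/4 → f/2.8 → f/2 → f/1.4.

f/1.4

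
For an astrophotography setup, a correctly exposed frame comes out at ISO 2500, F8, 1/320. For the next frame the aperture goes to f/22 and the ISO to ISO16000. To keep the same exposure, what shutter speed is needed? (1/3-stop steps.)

1/250s

Aperture: f/8 → f/9 → f/10 → f/11 → f/13 → f/14 → f/16 → f/18 → f/20 → f/22 — 3 stops stopped down (darker).
ISO: 2500 → 3200 → 4000 → 5000 → 6400 → 8000 → 10000 → 12800 → 16000 — 2 2/3 stops raised (brighter).
Net change so far: 1/3 stop darker. Offset with the shutter speed: 1/320 → 1/250.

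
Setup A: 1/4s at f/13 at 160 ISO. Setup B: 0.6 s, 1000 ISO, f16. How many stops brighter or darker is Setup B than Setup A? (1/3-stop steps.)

Aperture: f/13 → f/14 → f/16 — 2/3 stop smaller aperture (darker).
Shutter speed: 1/4 → 0.3 → 0.4 → 0.5 → 0.6 — 1 1/3 stops slower (brighter).
ISO: 160 → 200 → 250 → 320 → 400 → 500 → 640 → 800 → 1000 — 2 2/3 stops raised (brighter).
Net: −2/3 +1 1/3 +2 2/3 = +3 1/3 stops.

3 1/3 stops brighter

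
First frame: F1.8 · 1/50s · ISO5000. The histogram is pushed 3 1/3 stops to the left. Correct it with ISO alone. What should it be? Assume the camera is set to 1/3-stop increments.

ISO 51200

Underexposed by 3 1/3 stops → need 3 1/3 stops brighter.
ISO: 5000 → 6400 → 8000 → 10000 → 12800 → 16000 → 20000 → 25600 → 32000 → 40000 → 51200.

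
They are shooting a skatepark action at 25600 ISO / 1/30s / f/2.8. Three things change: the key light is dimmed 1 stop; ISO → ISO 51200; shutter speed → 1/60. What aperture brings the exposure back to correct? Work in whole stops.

Scene light: 1 stop darker.
ISO: 25600 → 51200 — 1 stop raised (brighter).
Shutter speed: 1/30 → 1/60 — 1 stop faster (darker).
Net so far: 1 stop darker. Aperture: f/2.8 → f/2.

f/2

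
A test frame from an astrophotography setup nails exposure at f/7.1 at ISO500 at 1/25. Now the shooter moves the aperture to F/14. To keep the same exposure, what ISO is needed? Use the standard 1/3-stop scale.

ISO 2000

Aperture: f/7.1 → f/8 → f/9 → f/10 → f/11 → f/13 → f/14 — 2 stops smaller aperture (darker).
Need 2 stops brighter from the ISO: 500 → 640 → 800 → 1000 → 1250 → 1600 → 2000.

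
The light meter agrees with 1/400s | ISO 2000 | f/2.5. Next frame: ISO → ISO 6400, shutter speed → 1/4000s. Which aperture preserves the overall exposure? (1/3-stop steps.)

ISO: 2000 → 2500 → 3200 → 4000 → 5000 → 6400 — 1 2/3 stops higher (brighter).
Shutter speed: 1/400 → 1/500 → 1/640 → 1/800 → 1/1000 → 1/1250 → 1/1600 → 1/2000 → 1/2500 → 1/3200 → 1/4000 — 3 1/3 stops faster (darker).
Net change so far: 1 2/3 stops darker. Offset with the aperture: f/2.5 → f/2.2 → f/2 → f/1.8 → f/1.6 → f/1.4.

f/1.4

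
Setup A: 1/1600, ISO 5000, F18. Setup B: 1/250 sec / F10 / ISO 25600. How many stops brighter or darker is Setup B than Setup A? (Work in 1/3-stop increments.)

Aperture: f/18 → f/16 → f/14 → f/13 → f/11 → f/10 — 1 2/3 stops larger aperture (brighter).
Shutter speed: 1/1600 → 1/1250 → 1/1000 → 1/800 → 1/640 → 1/500 → 1/400 → 1/320 → 1/250 — 2 2/3 stops longer (brighter).
ISO: 5000 → 6400 → 8000 → 10000 → 12800 → 16000 → 20000 → 25600 — 2 1/3 stops higher (brighter).
Net: +1 2/3 +2 2/3 +2 1/3 = +6 2/3 stops.

6 2/3 stops brighter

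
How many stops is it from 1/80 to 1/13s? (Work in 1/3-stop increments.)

1/80 → 1/60 → 1/50 → 1/40 → 1/30 → 1/25 → 1/20 → 1/15 → 1/13 — count the steps: 8 third-stops = 2 2/3 stops.

2 2/3 stops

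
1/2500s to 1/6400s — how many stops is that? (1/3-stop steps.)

1/2500 → 1/3200 → 1/4000 → 1/5000 → 1/6400 — count the steps: 4 third-stops = 1 1/3 stops.

1 1/3 stops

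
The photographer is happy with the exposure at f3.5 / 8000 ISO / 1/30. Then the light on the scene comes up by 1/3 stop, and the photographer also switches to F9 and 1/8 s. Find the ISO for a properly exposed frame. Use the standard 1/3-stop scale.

ISO 10000

Scene light: 1/3 stop brighter.
Aperture: f/3.5 → f/4 → f/4.5 → f/5 → f/5.6 → f/6.3 → f/7.1 → f/8 → f/9 — 2 2/3 stops stopped down (darker).
Shutter speed: 1/30 → 1/25 → 1/20 → 1/15 → 1/13 → 1/10 → 1/8 — 2 stops slower (brighter).
Net so far: 1/3 stop darker. ISO: 8000 → 10000.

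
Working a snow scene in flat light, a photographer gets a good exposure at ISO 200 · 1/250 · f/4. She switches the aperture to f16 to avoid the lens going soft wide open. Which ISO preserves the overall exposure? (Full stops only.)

Aperture: f/4 → f/5.6 → f/8 → f/11 → f/16 — 4 stops stopped down (darker).
Need 4 stops brighter from the ISO: 200 → 400 → 800 → 1600 → 3200.

ISO 3200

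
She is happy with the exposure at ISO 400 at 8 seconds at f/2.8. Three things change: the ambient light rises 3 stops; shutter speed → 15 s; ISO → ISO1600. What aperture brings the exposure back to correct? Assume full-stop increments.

f/22

Scene light: 3 stops brighter.
Shutter speed: 8 → 15 — 1 stop longer (brighter).
ISO: 400 → 800 → 1600 — 2 stops higher (brighter).
Net so far: 6 stops brighter. Aperture: f/2.8 → f/4 → f/5.6 → f/8 → f/11 → f/16 → f/22.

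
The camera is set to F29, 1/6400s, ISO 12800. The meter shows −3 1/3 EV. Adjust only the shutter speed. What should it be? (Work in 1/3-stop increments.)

Underexposed by 3 1/3 stops → need 3 1/3 stops brighter.
Shutter speed: 1/6400 → 1/5000 → 1/4000 → 1/3200 → 1/2500 → 1/2000 → 1/1600 → 1/1250 → 1/1000 → 1/800 → 1/640.

1/640s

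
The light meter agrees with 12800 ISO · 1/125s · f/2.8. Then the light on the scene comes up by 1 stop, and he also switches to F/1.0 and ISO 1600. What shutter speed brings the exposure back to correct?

Scene light: 1 stop brighter.
Aperture: f/2.8 → f/2 → f/1.4 → f/1.0 — 3 stops larger aperture (brighter).
ISO: 12800 → 6400 → 3200 → 1600 — 3 stops lower (darker).
Net so far: 1 stop brighter. Shutter speed: 1/125 → 1/250.

1/250s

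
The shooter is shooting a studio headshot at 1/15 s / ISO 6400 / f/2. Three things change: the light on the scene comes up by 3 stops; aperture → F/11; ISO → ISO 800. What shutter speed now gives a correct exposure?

2 s

Scene light: 3 stops brighter.
Aperture: f/2 → f/2.8 → f/4 → f/5.6 → f/8 → f/11 — 5 stops smaller aperture (darker).
ISO: 6400 → 3200 → 1600 → 800 — 3 stops lower (darker).
Net so far: 5 stops darker. Shutter speed: 1/15 → 1/8 → 1/4 → 1/2 → 1 → 2.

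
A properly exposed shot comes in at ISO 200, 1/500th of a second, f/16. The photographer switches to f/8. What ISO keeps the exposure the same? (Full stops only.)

Aperture: f/16 → f/11 → f/8 — 2 stops opened up (brighter).
Need 2 stops darker from the ISO: 200 → 100 → 50.

ISO 50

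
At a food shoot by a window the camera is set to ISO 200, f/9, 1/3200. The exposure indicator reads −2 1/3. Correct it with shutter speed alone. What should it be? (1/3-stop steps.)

Underexposed by 2 1/3 stops → need 2 1/3 stops brighter.
Shutter speed: 1/3200 → 1/2500 → 1/2000 → 1/1600 → 1/1250 → 1/1000 → 1/800 → 1/640.

1/640s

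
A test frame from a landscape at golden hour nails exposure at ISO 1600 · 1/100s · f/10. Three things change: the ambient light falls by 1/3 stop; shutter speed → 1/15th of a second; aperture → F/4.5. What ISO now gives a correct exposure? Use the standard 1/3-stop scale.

Scene light: 1/3 stop darker.
Shutter speed: 1/100 → 1/80 → 1/60 → 1/50 → 1/40 → 1/30 → 1/25 → 1/20 → 1/15 — 2 2/3 stops longer (brighter).
Aperture: f/10 → f/9 → f/8 → f/7.1 → f/6.3 → f/5.6 → f/5 → f/4.5 — 2 1/3 stops larger aperture (brighter).
Net so far: 4 2/3 stops brighter. ISO: 1600 → 1250 → 1000 → 800 → 640 → 500 → 400 → 320 → 250 → 200 → 160 → 125 → 100 → 80 → 64.

ISO 64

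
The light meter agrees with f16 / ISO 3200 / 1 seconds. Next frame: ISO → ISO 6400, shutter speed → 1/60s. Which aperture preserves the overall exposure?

ISO: 3200 → 6400 — 1 stop higher (brighter).
Shutter speed: 1 → 1/2 → 1/4 → 1/8 → 1/15 → 1/30 → 1/60 — 6 stops faster (darker).
Net change so far: 5 stops darker. Offset with the aperture: f/16 → f/11 → f/8 → f/5.6 → f/4 → f/2.8.

f/2.8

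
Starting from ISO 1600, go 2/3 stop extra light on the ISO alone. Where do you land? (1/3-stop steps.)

ISO: 1600 → 2000 → 2500 — 2/3 stop higher (brighter).

ISO 2500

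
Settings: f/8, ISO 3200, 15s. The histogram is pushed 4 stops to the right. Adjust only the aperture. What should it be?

f/32

Overexposed by 4 stops → need 4 stops darker.
Aperture: f/8 → f/11 → f/16 → f/22 → f/32.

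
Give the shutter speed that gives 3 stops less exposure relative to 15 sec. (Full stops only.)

2 s

Shutter speed: 15 → 8 → 4 → 2 — 3 stops shorter (darker).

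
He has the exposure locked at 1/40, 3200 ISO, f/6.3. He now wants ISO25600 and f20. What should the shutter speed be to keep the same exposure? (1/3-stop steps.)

1/30s

ISO: 3200 → 4000 → 5000 → 6400 → 8000 → 10000 → 12800 → 16000 → 20000 → 25600 — 3 stops raised (brighter).
Aperture: f/6.3 → f/7.1 → f/8 → f/9 → f/10 → f/11 → f/13 → f/14 → f/16 → f/18 → f/20 — 3 1/3 stops narrower (darker).
Net change so far: 1/3 stop darker. Offset with the shutter speed: 1/40 → 1/30.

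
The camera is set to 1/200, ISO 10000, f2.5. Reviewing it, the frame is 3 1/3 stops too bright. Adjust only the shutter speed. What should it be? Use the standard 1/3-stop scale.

1/2000s

Overexposed by 3 1/3 stops → need 3 1/3 stops darker.
Shutter speed: 1/200 → 1/250 → 1/320 → 1/400 → 1/500 → 1/640 → 1/800 → 1/1000 → 1/1250 → 1/1600 → 1/2000.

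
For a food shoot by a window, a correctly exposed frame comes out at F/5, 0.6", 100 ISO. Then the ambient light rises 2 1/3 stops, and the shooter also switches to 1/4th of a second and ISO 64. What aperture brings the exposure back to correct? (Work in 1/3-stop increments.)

f/5.6

Scene light: 2 1/3 stops brighter.
Shutter speed: 0.6 → 0.5 → 0.4 → 0.3 → 1/4 — 1 1/3 stops faster (darker).
ISO: 100 → 80 → 64 — 2/3 stop lower (darker).
Net so far: 1/3 stop brighter. Aperture: f/5 → f/5.6.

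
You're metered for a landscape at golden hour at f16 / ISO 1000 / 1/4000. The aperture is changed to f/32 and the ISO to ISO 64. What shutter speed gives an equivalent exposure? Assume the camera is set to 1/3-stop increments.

1/60s

Aperture: f/16 → f/18 → f/20 → f/22 → f/25 → f/29 → f/32 — 2 stops smaller aperture (darker).
ISO: 1000 → 800 → 640 → 500 → 400 → 320 → 250 → 200 → 160 → 125 → 100 → 80 → 64 — 4 stops lower (darker).
Net change so far: 6 stops darker. Offset with the shutter speed: 1/4000 → 1/3200 → 1/2500 → 1/2000 → 1/1600 → 1/1250 → 1/1000 → 1/800 → 1/640 → 1/500 → 1/400 → 1/320 → 1/250 → 1/200 → 1/160 → 1/125 → 1/100 → 1/80 → 1/60.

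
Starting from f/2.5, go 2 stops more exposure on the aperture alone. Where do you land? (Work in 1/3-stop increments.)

f/1.2

Aperture: f/2.5 → f/2.2 → f/2 → f/1.8 → f/1.6 → f/1.4 → f/1.2 — 2 stops larger aperture (brighter).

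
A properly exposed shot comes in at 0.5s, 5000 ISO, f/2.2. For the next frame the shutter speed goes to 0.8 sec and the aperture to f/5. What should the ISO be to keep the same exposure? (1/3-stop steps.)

Shutter speed: 0.5 → 0.6 → 0.8 — 2/3 stop slower (brighter).
Aperture: f/2.2 → f/2.5 → f/2.8 → f/3.2 → f/3.5 → f/4 → f/4.5 → f/5 — 2 1/3 stops narrower (darker).
Net change so far: 1 2/3 stops darker. Offset with the ISO: 5000 → 6400 → 8000 → 10000 → 12800 → 16000.

ISO 16000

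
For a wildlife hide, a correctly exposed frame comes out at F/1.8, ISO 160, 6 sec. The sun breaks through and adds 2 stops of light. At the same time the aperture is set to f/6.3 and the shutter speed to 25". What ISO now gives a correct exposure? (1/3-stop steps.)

Scene light: 2 stops brighter.
Aperture: f/1.8 → f/2 → f/2.2 → f/2.5 → f/2.8 → f/3.2 → f/3.5 → f/4 → f/4.5 → f/5 → f/5.6 → f/6.3 — 3 2/3 stops smaller aperture (darker).
Shutter speed: 6 → 8 → 10 → 13 → 15 → 20 → 25 — 2 stops slower (brighter).
Net so far: 1/3 stop brighter. ISO: 160 → 125.

ISO 125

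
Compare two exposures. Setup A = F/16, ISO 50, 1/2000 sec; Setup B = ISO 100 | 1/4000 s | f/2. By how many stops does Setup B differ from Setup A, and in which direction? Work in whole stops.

Aperture: f/16 → f/11 → f/8 → f/5.6 → f/4 → f/2.8 → f/2 — 6 stops wider (brighter).
Shutter speed: 1/2000 → 1/4000 — 1 stop shorter (darker).
ISO: 50 → 100 — 1 stop raised (brighter).
Net: +6 −1 +1 = +6 stops.

6 stops brighter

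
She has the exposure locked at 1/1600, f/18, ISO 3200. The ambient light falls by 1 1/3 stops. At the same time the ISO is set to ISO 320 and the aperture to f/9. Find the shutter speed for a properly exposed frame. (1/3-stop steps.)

Scene light: 1 1/3 stops darker.
ISO: 3200 → 2500 → 2000 → 1600 → 1250 → 1000 → 800 → 640 → 500 → 400 → 320 — 3 1/3 stops lower (darker).
Aperture: f/18 → f/16 → f/14 → f/13 → f/11 → f/10 → f/9 — 2 stops larger aperture (brighter).
Net so far: 2 2/3 stops darker. Shutter speed: 1/1600 → 1/1250 → 1/1000 → 1/800 → 1/640 → 1/500 → 1/400 → 1/320 → 1/250.

1/250s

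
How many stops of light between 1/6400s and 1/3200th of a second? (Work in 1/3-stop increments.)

1/6400 → 1/5000 → 1/4000 → 1/3200 — count the steps: 3 third-stops = 1 stop.

1 stop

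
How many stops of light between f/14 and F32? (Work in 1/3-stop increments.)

f/14 → f/16 → f/18 → f/20 → f/22 → f/25 → f/29 → f/32 — count the steps: 7 third-stops = 2 1/3 stops.

2 1/3 stops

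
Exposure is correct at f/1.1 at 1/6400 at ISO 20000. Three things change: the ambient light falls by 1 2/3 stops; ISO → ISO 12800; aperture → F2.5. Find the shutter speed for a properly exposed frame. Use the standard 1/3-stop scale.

1/250s

Scene light: 1 2/3 stops darker.
ISO: 20000 → 16000 → 12800 — 2/3 stop dropped (darker).
Aperture: f/1.1 → f/1.2 → f/1.4 → f/1.6 → f/1.8 → f/2 → f/2.2 → f/2.5 — 2 1/3 stops stopped down (darker).
Net so far: 4 2/3 stops darker. Shutter speed: 1/6400 → 1/5000 → 1/4000 → 1/3200 → 1/2500 → 1/2000 → 1/1600 → 1/1250 → 1/1000 → 1/800 → 1/640 → 1/500 → 1/400 → 1/320 → 1/250.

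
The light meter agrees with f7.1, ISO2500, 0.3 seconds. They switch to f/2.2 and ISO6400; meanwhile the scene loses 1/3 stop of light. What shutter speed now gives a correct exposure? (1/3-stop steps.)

1/60s

Scene light: 1/3 stop darker.
Aperture: f/7.1 → f/6.3 → f/5.6 → f/5 → f/4.5 → f/4 → f/3.5 → f/3.2 → f/2.8 → f/2.5 → f/2.2 — 3 1/3 stops larger aperture (brighter).
ISO: 2500 → 3200 → 4000 → 5000 → 6400 — 1 1/3 stops higher (brighter).
Net so far: 4 1/3 stops brighter. Shutter speed: 0.3 → 1/4 → 1/5 → 1/6 → 1/8 → 1/10 → 1/13 → 1/15 → 1/20 → 1/25 → 1/30 → 1/40 → 1/50 → 1/60.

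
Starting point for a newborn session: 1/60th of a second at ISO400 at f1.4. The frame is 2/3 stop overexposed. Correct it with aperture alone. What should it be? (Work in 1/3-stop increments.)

Overexposed by 2/3 stop → need 2/3 stop darker.
Aperture: f/1.4 → f/1.6 → f/1.8.

f/1.8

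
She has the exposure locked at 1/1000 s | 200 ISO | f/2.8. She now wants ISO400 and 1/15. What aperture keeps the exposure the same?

ISO: 200 → 400 — 1 stop higher (brighter).
Shutter speed: 1/1000 → 1/500 → 1/250 → 1/125 → 1/60 → 1/30 → 1/15 — 6 stops longer (brighter).
Net change so far: 7 stops brighter. Offset with the aperture: f/2.8 → f/4 → f/5.6 → f/8 → f/11 → f/16 → f/22 → f/32.

f/32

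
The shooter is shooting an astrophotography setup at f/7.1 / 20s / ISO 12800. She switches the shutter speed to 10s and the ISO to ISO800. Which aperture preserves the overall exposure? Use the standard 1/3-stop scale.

Shutter speed: 20 → 15 → 13 → 10 — 1 stop shorter (darker).
ISO: 12800 → 10000 → 8000 → 6400 → 5000 → 4000 → 3200 → 2500 → 2000 → 1600 → 1250 → 1000 → 800 — 4 stops dropped (darker).
Net change so far: 5 stops darker. Offset with the aperture: f/7.1 → f/6.3 → f/5.6 → f/5 → f/4.5 → f/4 → f/3.5 → f/3.2 → f/2.8 → f/2.5 → f/2.2 → f/2 → f/1.8 → f/1.6 → f/1.4 → f/1.2.

f/1.2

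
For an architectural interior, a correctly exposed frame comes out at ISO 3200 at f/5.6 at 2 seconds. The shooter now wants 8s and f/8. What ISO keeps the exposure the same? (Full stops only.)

Shutter speed: 2 → 4 → 8 — 2 stops longer (brighter).
Aperture: f/5.6 → f/8 — 1 stop smaller aperture (darker).
Net change so far: 1 stop brighter. Offset with the ISO: 3200 → 1600.

ISO 1600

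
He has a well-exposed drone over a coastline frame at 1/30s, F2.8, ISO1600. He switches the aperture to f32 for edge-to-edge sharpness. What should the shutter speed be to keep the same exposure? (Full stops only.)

4 s

Aperture: f/2.8 → f/4 → f/5.6 → f/8 → f/11 → f/16 → f/22 → f/32 — 7 stops stopped down (darker).
Need 7 stops brighter from the shutter speed: 1/30 → 1/15 → 1/8 → 1/4 → 1/2 → 1 → 2 → 4.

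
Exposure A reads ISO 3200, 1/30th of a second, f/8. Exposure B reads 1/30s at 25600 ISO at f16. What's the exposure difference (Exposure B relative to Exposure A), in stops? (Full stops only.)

Aperture: f/8 → f/11 → f/16 — 2 stops stopped down (darker).
Shutter speed: unchanged.
ISO: 3200 → 6400 → 12800 → 25600 — 3 stops higher (brighter).
Net: −2 +3 = +1 stop.

1 stop brighter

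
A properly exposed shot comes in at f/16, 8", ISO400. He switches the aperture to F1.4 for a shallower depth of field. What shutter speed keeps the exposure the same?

1/15s

Aperture: f/16 → f/11 → f/8 → f/5.6 → f/4 → f/2.8 → f/2 → f/1.4 — 7 stops opened up (brighter).
Need 7 stops darker from the shutter speed: 8 → 4 → 2 → 1 → 1/2 → 1/4 → 1/8 → 1/15.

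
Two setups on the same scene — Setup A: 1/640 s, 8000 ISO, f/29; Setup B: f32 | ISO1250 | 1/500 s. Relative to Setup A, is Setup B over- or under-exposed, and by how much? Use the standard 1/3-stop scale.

2 2/3 stops darker

Aperture: f/29 → f/32 — 1/3 stop narrower (darker).
Shutter speed: 1/640 → 1/500 — 1/3 stop slower (brighter).
ISO: 8000 → 6400 → 5000 → 4000 → 3200 → 2500 → 2000 → 1600 → 1250 — 2 2/3 stops lower (darker).
Net: −1/3 +1/3 −2 2/3 = −2 2/3 stops.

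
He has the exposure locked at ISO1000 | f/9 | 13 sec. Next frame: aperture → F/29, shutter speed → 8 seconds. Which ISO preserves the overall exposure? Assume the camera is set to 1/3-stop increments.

ISO 16000

Aperture: f/9 → f/10 → f/11 → f/13 → f/14 → f/16 → f/18 → f/20 → f/22 → f/25 → f/29 — 3 1/3 stops smaller aperture (darker).
Shutter speed: 13 → 10 → 8 — 2/3 stop faster (darker).
Net change so far: 4 stops darker. Offset with the ISO: 1000 → 1250 → 1600 → 2000 → 2500 → 3200 → 4000 → 5000 → 6400 → 8000 → 10000 → 12800 → 16000.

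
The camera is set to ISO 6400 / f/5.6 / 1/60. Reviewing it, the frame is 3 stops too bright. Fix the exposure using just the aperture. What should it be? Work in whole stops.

f/16

Overexposed by 3 stops → need 3 stops darker.
Aperture: f/5.6 → f/8 → f/11 → f/16.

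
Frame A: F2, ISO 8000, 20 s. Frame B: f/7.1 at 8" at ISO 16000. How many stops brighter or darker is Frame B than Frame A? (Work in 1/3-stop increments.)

4 stops darker

Aperture: f/2 → f/2.2 → f/2.5 → f/2.8 → f/3.2 → f/3.5 → f/4 → f/4.5 → f/5 → f/5.6 → f/6.3 → f/7.1 — 3 2/3 stops stopped down (darker).
Shutter speed: 20 → 15 → 13 → 10 → 8 — 1 1/3 stops faster (darker).
ISO: 8000 → 10000 → 12800 → 16000 — 1 stop raised (brighter).
Net: −3 2/3 −1 1/3 +1 = −4 stops.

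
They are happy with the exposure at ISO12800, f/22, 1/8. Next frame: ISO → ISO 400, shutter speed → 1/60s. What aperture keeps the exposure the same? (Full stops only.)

f/1.4

ISO: 12800 → 6400 → 3200 → 1600 → 800 → 400 — 5 stops dropped (darker).
Shutter speed: 1/8 → 1/15 → 1/30 → 1/60 — 3 stops faster (darker).
Net change so far: 8 stops darker. Offset with the aperture: f/22 → f/16 → f/11 → f/8 → f/5.6 → f/4 → f/2.8 → f/2 → f/1.4.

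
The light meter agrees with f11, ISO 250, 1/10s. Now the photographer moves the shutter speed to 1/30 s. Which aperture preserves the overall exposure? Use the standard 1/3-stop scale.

f/6.3

Shutter speed: 1/10 → 1/13 → 1/15 → 1/20 → 1/25 → 1/30 — 1 2/3 stops faster (darker).
Need 1 2/3 stops brighter from the aperture: f/11 → f/10 → f/9 → f/8 → f/7.1 → f/6.3.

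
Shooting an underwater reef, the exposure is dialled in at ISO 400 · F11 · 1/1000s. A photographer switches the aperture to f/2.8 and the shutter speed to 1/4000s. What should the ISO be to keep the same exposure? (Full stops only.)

ISO 100

Aperture: f/11 → f/8 → f/5.6 → f/4 → f/2.8 — 4 stops larger aperture (brighter).
Shutter speed: 1/1000 → 1/2000 → 1/4000 — 2 stops shorter (darker).
Net change so far: 2 stops brighter. Offset with the ISO: 400 → 200 → 100.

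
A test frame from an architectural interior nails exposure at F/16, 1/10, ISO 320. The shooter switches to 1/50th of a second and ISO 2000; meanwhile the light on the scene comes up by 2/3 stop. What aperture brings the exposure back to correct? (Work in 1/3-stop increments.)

Scene light: 2/3 stop brighter.
Shutter speed: 1/10 → 1/13 → 1/15 → 1/20 → 1/25 → 1/30 → 1/40 → 1/50 — 2 1/3 stops shorter (darker).
ISO: 320 → 400 → 500 → 640 → 800 → 1000 → 1250 → 1600 → 2000 — 2 2/3 stops raised (brighter).
Net so far: 1 stop brighter. Aperture: f/16 → f/18 → f/20 → f/22.

f/22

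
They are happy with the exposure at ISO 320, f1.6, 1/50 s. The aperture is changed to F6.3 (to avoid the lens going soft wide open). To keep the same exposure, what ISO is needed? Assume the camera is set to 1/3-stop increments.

ISO 5000

Aperture: f/1.6 → f/1.8 → f/2 → f/2.2 → f/2.5 → f/2.8 → f/3.2 → f/3.5 → f/4 → f/4.5 → f/5 → f/5.6 → f/6.3 — 4 stops stopped down (darker).
Need 4 stops brighter from the ISO: 320 → 400 → 500 → 640 → 800 → 1000 → 1250 → 1600 → 2000 → 2500 → 3200 → 4000 → 5000.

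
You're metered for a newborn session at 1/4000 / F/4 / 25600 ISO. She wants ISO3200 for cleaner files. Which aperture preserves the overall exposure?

f/1.4

ISO: 25600 → 12800 → 6400 → 3200 — 3 stops dropped (darker).
Need 3 stops brighter from the aperture: f/4 → f/2.8 → f/2 → f/1.4.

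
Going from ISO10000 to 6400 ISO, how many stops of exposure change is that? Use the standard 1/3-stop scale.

10000 → 8000 → 6400 — count the steps: 2 third-stops = 2/3 stop.

2/3 stop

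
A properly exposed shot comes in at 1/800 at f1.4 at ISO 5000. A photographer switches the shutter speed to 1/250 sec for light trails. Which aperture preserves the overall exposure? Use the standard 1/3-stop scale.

f/2.5

Shutter speed: 1/800 → 1/640 → 1/500 → 1/400 → 1/320 → 1/250 — 1 2/3 stops longer (brighter).
Need 1 2/3 stops darker from the aperture: f/1.4 → f/1.6 → f/1.8 → f/2 → f/2.2 → f/2.5.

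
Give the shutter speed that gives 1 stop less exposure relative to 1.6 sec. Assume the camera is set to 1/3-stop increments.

Shutter speed: 1.6 → 1.3 → 1 → 0.8 — 1 stop shorter (darker).

0.8 s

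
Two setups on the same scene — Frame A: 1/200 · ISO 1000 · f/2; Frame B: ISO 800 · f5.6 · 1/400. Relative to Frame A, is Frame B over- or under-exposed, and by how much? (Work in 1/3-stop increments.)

Aperture: f/2 → f/2.2 → f/2.5 → f/2.8 → f/3.2 → f/3.5 → f/4 → f/4.5 → f/5 → f/5.6 — 3 stops stopped down (darker).
Shutter speed: 1/200 → 1/250 → 1/320 → 1/400 — 1 stop faster (darker).
ISO: 1000 → 800 — 1/3 stop lower (darker).
Net: −3 −1 −1/3 = −4 1/3 stops.

4 1/3 stops darker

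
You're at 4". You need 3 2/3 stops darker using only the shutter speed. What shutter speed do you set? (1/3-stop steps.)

0.3 s

Shutter speed: 4 → 3.2 → 2.5 → 2 → 1.6 → 1.3 → 1 → 0.8 → 0.6 → 0.5 → 0.4 → 0.3 — 3 2/3 stops faster (darker).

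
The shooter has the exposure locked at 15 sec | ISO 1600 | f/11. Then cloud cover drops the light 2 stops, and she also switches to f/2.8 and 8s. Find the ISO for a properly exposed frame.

Scene light: 2 stops darker.
Aperture: f/11 → f/8 → f/5.6 → f/4 → f/2.8 — 4 stops opened up (brighter).
Shutter speed: 15 → 8 — 1 stop faster (darker).
Net so far: 1 stop brighter. ISO: 1600 → 800.

ISO 800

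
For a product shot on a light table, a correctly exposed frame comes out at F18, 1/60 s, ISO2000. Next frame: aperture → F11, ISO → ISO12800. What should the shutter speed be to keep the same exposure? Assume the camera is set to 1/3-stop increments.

1/1000s

Aperture: f/18 → f/16 → f/14 → f/13 → f/11 — 1 1/3 stops opened up (brighter).
ISO: 2000 → 2500 → 3200 → 4000 → 5000 → 6400 → 8000 → 10000 → 12800 — 2 2/3 stops higher (brighter).
Net change so far: 4 stops brighter. Offset with the shutter speed: 1/60 → 1/80 → 1/100 → 1/125 → 1/160 → 1/200 → 1/250 → 1/320 → 1/400 → 1/500 → 1/640 → 1/800 → 1/1000.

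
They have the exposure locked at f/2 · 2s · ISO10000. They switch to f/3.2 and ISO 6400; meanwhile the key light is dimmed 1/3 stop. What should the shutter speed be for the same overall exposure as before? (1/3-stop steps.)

10 s

Scene light: 1/3 stop darker.
Aperture: f/2 → f/2.2 → f/2.5 → f/2.8 → f/3.2 — 1 1/3 stops narrower (darker).
ISO: 10000 → 8000 → 6400 — 2/3 stop lower (darker).
Net so far: 2 1/3 stops darker. Shutter speed: 2 → 2.5 → 3.2 → 4 → 5 → 6 → 8 → 10.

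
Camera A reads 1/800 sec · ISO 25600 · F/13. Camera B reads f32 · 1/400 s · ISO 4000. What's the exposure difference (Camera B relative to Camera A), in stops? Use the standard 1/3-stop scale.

Aperture: f/13 → f/14 → f/16 → f/18 → f/20 → f/22 → f/25 → f/29 → f/32 — 2 2/3 stops narrower (darker).
Shutter speed: 1/800 → 1/640 → 1/500 → 1/400 — 1 stop longer (brighter).
ISO: 25600 → 20000 → 16000 → 12800 → 10000 → 8000 → 6400 → 5000 → 4000 — 2 2/3 stops dropped (darker).
Net: −2 2/3 +1 −2 2/3 = −4 1/3 stops.

4 1/3 stops darker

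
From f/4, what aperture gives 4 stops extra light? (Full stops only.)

f/1.0

Aperture: f/4 → f/2.8 → f/2 → f/1.4 → f/1.0 — 4 stops larger aperture (brighter).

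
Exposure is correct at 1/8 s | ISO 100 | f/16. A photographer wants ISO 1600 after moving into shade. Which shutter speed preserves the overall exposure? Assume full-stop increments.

ISO: 100 → 200 → 400 → 800 → 1600 — 4 stops higher (brighter).
Need 4 stops darker from the shutter speed: 1/8 → 1/15 → 1/30 → 1/60 → 1/125.

1/125s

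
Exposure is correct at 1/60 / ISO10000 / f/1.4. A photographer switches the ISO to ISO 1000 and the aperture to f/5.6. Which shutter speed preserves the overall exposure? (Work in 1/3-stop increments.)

ISO: 10000 → 8000 → 6400 → 5000 → 4000 → 3200 → 2500 → 2000 → 1600 → 1250 → 1000 — 3 1/3 stops dropped (darker).
Aperture: f/1.4 → f/1.6 → f/1.8 → f/2 → f/2.2 → f/2.5 → f/2.8 → f/3.2 → f/3.5 → f/4 → f/4.5 → f/5 → f/5.6 — 4 stops smaller aperture (darker).
Net change so far: 7 1/3 stops darker. Offset with the shutter speed: 1/60 → 1/50 → 1/40 → 1/30 → 1/25 → 1/20 → 1/15 → 1/13 → 1/10 → 1/8 → 1/6 → 1/5 → 1/4 → 0.3 → 0.4 → 0.5 → 0.6 → 0.8 → 1 → 1.3 → 1.6 → 2 → 2.5.

2.5 s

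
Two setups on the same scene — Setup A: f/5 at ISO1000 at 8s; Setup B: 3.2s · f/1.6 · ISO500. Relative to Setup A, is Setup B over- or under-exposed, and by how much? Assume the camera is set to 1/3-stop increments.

1 stop brighter

Aperture: f/5 → f/4.5 → f/4 → f/3.5 → f/3.2 → f/2.8 → f/2.5 → f/2.2 → f/2 → f/1.8 → f/1.6 — 3 1/3 stops wider (brighter).
Shutter speed: 8 → 6 → 5 → 4 → 3.2 — 1 1/3 stops faster (darker).
ISO: 1000 → 800 → 640 → 500 — 1 stop dropped (darker).
Net: +3 1/3 −1 1/3 −1 = +1 stop.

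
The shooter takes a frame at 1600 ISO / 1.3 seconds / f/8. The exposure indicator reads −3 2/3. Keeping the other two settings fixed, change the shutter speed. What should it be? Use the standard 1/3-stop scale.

15 s

Underexposed by 3 2/3 stops → need 3 2/3 stops brighter.
Shutter speed: 1.3 → 1.6 → 2 → 2.5 → 3.2 → 4 → 5 → 6 → 8 → 10 → 13 → 15.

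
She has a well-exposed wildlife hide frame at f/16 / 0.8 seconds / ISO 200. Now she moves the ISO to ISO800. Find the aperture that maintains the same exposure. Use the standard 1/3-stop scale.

f/32

ISO: 200 → 250 → 320 → 400 → 500 → 640 → 800 — 2 stops raised (brighter).
Need 2 stops darker from the aperture: f/16 → f/18 → f/20 → f/22 → f/25 → f/29 → f/32.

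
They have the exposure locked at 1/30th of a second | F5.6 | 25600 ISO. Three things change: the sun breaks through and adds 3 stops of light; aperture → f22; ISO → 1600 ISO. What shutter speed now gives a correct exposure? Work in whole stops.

Scene light: 3 stops brighter.
Aperture: f/5.6 → f/8 → f/11 → f/16 → f/22 — 4 stops smaller aperture (darker).
ISO: 25600 → 12800 → 6400 → 3200 → 1600 — 4 stops dropped (darker).
Net so far: 5 stops darker. Shutter speed: 1/30 → 1/15 → 1/8 → 1/4 → 1/2 → 1.

1 s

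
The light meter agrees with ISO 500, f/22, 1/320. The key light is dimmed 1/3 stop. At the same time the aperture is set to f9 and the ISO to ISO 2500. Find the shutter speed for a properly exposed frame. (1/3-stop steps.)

1/8000s

Scene light: 1/3 stop darker.
Aperture: f/22 → f/20 → f/18 → f/16 → f/14 → f/13 → f/11 → f/10 → f/9 — 2 2/3 stops opened up (brighter).
ISO: 500 → 640 → 800 → 1000 → 1250 → 1600 → 2000 → 2500 — 2 1/3 stops raised (brighter).
Net so far: 4 2/3 stops brighter. Shutter speed: 1/320 → 1/400 → 1/500 → 1/640 → 1/800 → 1/1000 → 1/1250 → 1/1600 → 1/2000 → 1/2500 → 1/3200 → 1/4000 → 1/5000 → 1/6400 → 1/8000.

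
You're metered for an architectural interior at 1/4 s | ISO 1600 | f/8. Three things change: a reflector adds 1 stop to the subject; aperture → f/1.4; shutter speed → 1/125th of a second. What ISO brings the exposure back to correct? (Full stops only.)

ISO 800

Scene light: 1 stop brighter.
Aperture: f/8 → f/5.6 → f/4 → f/2.8 → f/2 → f/1.4 — 5 stops wider (brighter).
Shutter speed: 1/4 → 1/8 → 1/15 → 1/30 → 1/60 → 1/125 — 5 stops shorter (darker).
Net so far: 1 stop brighter. ISO: 1600 → 800.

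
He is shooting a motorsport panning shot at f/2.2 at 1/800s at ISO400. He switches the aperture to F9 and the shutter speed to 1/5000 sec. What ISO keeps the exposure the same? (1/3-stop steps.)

ISO 40000

Aperture: f/2.2 → f/2.5 → f/2.8 → f/3.2 → f/3.5 → f/4 → f/4.5 → f/5 → f/5.6 → f/6.3 → f/7.1 → f/8 → f/9 — 4 stops stopped down (darker).
Shutter speed: 1/800 → 1/1000 → 1/1250 → 1/1600 → 1/2000 → 1/2500 → 1/3200 → 1/4000 → 1/5000 — 2 2/3 stops shorter (darker).
Net change so far: 6 2/3 stops darker. Offset with the ISO: 400 → 500 → 640 → 800 → 1000 → 1250 → 1600 → 2000 → 2500 → 3200 → 4000 → 5000 → 6400 → 8000 → 10000 → 12800 → 16000 → 20000 → 25600 → 32000 → 40000.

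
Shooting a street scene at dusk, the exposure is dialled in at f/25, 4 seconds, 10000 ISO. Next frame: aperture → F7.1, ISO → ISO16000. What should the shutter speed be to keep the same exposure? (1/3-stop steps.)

Aperture: f/25 → f/22 → f/20 → f/18 → f/16 → f/14 → f/13 → f/11 → f/10 → f/9 → f/8 → f/7.1 — 3 2/3 stops larger aperture (brighter).
ISO: 10000 → 12800 → 16000 — 2/3 stop raised (brighter).
Net change so far: 4 1/3 stops brighter. Offset with the shutter speed: 4 → 3.2 → 2.5 → 2 → 1.6 → 1.3 → 1 → 0.8 → 0.6 → 0.5 → 0.4 → 0.3 → 1/4 → 1/5.

1/5s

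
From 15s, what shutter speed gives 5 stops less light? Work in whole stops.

Shutter speed: 15 → 8 → 4 → 2 → 1 → 1/2 — 5 stops shorter (darker).

1/2s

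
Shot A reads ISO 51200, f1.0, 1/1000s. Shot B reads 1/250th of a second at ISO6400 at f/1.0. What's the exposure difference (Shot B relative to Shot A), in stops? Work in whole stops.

Aperture: unchanged.
Shutter speed: 1/1000 → 1/500 → 1/250 — 2 stops slower (brighter).
ISO: 51200 → 25600 → 12800 → 6400 — 3 stops lower (darker).
Net: +2 −3 = −1 stop.

1 stop darker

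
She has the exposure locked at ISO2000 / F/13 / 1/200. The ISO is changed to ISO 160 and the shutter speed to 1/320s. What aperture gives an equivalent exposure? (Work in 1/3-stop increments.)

f/2.8

ISO: 2000 → 1600 → 1250 → 1000 → 800 → 640 → 500 → 400 → 320 → 250 → 200 → 160 — 3 2/3 stops dropped (darker).
Shutter speed: 1/200 → 1/250 → 1/320 — 2/3 stop shorter (darker).
Net change so far: 4 1/3 stops darker. Offset with the aperture: f/13 → f/11 → f/10 → f/9 → f/8 → f/7.1 → f/6.3 → f/5.6 → f/5 → f/4.5 → f/4 → f/3.5 → f/3.2 → f/2.8.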